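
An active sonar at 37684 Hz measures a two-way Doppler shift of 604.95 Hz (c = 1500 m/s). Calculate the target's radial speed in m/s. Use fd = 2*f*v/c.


From fd = 2*f*v/c, v = c*fd/(2*f) = 1500 * 604.95 / (2*37684) = 12.04

12.04 m/s


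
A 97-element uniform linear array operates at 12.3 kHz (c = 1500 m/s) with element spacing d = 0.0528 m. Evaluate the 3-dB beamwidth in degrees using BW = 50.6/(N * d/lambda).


Step 1: lambda = 1500/12300 = 0.12195 m
Step 2: d/lambda = 0.0528/0.12195 = 0.433
Step 3: BW = 50.6/(N * d/lambda) = 50.6/(97 * 0.433) = 1.2

1.2 deg


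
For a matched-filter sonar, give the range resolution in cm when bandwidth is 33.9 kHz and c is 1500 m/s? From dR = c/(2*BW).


dR = c/(2*BW) = 1500 / (2 * 33.9e3) = 0.0221 m = 2.21 cm

2.21 cm


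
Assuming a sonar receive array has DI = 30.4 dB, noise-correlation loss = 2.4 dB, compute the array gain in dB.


28.0 dB


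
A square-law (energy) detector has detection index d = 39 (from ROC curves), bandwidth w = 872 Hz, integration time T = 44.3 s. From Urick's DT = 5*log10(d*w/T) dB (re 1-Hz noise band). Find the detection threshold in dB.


DT = 5*log10(d*w/T) = 5*log10(39 * 872 / 44.3) = 5*log10(767.67) = 14.43

14.43 dB


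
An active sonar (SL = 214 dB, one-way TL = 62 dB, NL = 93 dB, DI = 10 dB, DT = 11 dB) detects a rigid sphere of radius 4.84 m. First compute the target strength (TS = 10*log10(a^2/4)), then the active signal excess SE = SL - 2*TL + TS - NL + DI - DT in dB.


Step 1: TS = 10*log10(4.84^2/4) = 7.68 dB
Step 2: SE = SL - 2*TL + TS - NL + DI - DT = 214 - 2*62 + (7.68) - 93 + 10 - 11 = 3.68

3.68 dB


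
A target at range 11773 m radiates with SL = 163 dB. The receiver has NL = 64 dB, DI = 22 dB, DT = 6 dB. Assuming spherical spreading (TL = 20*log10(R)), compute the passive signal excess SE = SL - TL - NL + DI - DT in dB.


Step 1: TL = 20*log10(11773) = 81.42 dB
Step 2: SE = 163 - 81.42 - 64 + 22 - 6 = 33.58

33.58 dB


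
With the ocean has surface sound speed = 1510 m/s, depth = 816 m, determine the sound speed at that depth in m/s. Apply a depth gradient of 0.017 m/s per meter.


c = 1510 + 0.017 * 816 = 1523.872

1523.872 m/s


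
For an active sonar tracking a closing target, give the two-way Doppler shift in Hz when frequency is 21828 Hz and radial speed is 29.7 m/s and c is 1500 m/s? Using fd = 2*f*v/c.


fd = 2*f*v/c = 2 * 21828 * 29.7 / 1500 = 864.39

864.39 Hz


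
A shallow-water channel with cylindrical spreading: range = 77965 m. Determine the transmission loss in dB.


TL = 10*log10(77965) = 48.92

48.92 dB


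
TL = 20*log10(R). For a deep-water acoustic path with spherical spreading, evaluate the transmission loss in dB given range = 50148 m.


TL = 20*log10(50148) = 94.01

94.01 dB


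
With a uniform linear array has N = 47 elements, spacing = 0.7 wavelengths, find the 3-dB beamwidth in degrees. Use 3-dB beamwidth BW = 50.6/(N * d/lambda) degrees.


BW = 50.6 / (47 * 0.7) = 50.6 / 32.9 = 1.54

1.54 deg


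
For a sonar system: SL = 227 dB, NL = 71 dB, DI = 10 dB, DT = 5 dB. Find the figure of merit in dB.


FOM = SL - NL + DI - DT = 227 - 71 + 10 - 5 = 161

161 dB


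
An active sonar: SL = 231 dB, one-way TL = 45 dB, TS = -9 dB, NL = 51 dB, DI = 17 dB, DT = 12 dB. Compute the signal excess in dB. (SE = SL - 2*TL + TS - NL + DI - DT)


SE = SL - 2*TL + TS - NL + DI - DT = 231 - 2*45 + (-9) - 51 + 17 - 12 = 86

86 dB


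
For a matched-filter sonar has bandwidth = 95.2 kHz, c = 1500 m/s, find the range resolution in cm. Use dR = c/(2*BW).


0.79 cm


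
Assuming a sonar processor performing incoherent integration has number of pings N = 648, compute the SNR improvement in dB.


Gain = 5*log10(648) = 14.06

14.06 dB


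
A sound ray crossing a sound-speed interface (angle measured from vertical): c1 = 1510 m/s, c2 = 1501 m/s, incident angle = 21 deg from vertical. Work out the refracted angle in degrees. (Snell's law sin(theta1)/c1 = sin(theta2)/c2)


sin(theta2) = (c2/c1)*sin(theta1) = (1501/1510)*sin(21 deg) = 0.35623
theta2 = arcsin(0.35623) = 20.87

20.87 deg


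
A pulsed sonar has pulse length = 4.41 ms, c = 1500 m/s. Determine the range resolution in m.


dR = c*tau/2 = 1500 * 4.41e-3 / 2 = 3.3075

3.3075 m


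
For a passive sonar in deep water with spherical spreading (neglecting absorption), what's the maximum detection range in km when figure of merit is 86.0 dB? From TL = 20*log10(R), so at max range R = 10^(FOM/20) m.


At max range FOM = TL, so 20*log10(R) = 86.0
R = 10^(86.0/20) = 19952.62 m = 19.95 km

19.95 km


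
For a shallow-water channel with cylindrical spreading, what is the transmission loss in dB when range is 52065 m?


47.17 dB


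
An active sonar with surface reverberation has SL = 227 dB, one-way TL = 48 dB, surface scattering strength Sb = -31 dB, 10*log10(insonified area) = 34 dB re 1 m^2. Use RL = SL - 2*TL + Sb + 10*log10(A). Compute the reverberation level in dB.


RL = SL - 2*TL + Sb + 10*log10(A) = 227 - 2*48 + (-31) + 34 = 134

134 dB


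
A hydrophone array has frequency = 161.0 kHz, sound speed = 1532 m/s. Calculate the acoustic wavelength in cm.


lambda = c/f = 1532 / 161000 = 0.0095 m = 0.95 cm

0.95 cm


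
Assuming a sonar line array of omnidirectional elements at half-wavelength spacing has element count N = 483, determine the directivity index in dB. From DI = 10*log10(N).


DI = 10*log10(483) = 26.84

26.84 dB


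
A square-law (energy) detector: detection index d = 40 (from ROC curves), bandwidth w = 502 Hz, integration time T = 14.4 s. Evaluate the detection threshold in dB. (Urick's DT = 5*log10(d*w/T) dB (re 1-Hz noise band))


DT = 5*log10(d*w/T) = 5*log10(40 * 502 / 14.4) = 5*log10(1394.44) = 15.72

15.72 dB


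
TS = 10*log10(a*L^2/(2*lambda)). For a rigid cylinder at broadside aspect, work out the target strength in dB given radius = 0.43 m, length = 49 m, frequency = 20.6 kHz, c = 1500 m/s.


38.51 dB


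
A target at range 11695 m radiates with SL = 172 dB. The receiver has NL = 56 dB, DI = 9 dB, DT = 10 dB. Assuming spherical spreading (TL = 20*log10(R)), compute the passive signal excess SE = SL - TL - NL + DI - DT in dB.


Step 1: TL = 20*log10(11695) = 81.36 dB
Step 2: SE = 172 - 81.36 - 56 + 9 - 10 = 33.64

33.64 dB


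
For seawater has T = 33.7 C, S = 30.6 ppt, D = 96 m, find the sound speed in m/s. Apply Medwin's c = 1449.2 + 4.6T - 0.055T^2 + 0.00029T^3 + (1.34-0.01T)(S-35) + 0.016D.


c = 1449.2 + 4.6*33.7 - 0.055*33.7^2 + 0.00029*33.7^3 + (1.34 - 0.01*33.7)*(30.6 - 35) + 0.016*96 = 1549.98

1549.98 m/s


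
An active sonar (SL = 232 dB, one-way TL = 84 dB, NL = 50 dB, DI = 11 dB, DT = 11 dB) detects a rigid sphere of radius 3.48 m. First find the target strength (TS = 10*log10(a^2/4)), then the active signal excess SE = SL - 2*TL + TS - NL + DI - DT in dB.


Step 1: TS = 10*log10(3.48^2/4) = 4.81 dB
Step 2: SE = SL - 2*TL + TS - NL + DI - DT = 232 - 2*84 + (4.81) - 50 + 11 - 11 = 18.81

18.81 dB


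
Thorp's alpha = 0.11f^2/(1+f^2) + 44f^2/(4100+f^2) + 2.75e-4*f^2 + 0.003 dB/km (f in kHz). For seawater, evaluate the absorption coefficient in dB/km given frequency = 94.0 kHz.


f^2 = 8836.0
alpha = 0.11*8836.0/(1+8836.0) + 44*8836.0/(4100+8836.0) + 2.75e-4*8836.0 + 0.003 = 32.597

32.597 dB/km


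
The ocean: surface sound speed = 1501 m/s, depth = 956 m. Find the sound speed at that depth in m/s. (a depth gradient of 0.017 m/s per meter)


c = 1501 + 0.017 * 956 = 1517.252

1517.252 m/s


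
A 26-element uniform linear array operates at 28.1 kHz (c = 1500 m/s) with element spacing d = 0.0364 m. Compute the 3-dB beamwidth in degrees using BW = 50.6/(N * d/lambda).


2.85 deg


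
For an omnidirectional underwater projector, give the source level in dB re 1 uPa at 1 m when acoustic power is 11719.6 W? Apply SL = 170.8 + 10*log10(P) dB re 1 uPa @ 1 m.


211.49 dB


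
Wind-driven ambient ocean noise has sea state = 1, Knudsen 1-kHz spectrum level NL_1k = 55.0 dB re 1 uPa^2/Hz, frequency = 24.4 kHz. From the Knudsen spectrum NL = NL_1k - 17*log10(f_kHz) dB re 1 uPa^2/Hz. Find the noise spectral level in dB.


NL = NL_1k - 17*log10(f_kHz) = 55.0 - 17*log10(24.4) = 55.0 - (23.59) = 31.41

31.41 dB


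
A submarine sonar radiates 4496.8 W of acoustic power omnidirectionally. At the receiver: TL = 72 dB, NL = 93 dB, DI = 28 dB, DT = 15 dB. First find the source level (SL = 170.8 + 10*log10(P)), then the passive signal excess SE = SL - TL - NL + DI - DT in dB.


Step 1: SL = 170.8 + 10*log10(4496.8) = 207.33 dB
Step 2: SE = SL - TL - NL + DI - DT = 207.33 - 72 - 93 + 28 - 15 = 55.33

55.33 dB


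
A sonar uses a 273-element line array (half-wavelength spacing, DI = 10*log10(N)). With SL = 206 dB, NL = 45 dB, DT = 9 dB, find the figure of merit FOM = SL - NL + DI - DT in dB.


Step 1: DI = 10*log10(273) = 24.36 dB
Step 2: FOM = SL - NL + DI - DT = 206 - 45 + 24.36 - 9 = 176.36

176.36 dB


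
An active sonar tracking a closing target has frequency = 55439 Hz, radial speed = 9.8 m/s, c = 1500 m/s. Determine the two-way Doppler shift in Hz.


724.4 Hz


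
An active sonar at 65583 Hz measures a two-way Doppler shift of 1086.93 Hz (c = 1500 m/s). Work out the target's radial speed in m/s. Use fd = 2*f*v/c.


From fd = 2*f*v/c, v = c*fd/(2*f) = 1500 * 1086.93 / (2*65583) = 12.43

12.43 m/s


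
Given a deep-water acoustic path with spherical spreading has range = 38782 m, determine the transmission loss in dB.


TL = 20*log10(38782) = 91.77

91.77 dB


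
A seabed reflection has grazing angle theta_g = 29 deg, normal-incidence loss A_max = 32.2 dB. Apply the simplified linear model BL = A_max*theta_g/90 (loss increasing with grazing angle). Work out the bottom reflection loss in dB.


BL = A_max * theta_g / 90 = 32.2 * 29 / 90 = 10.38

10.38 dB


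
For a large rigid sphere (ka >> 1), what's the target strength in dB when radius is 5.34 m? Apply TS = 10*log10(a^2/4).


TS = 10*log10(5.34^2 / 4) = 10*log10(7.1289) = 8.53

8.53 dB


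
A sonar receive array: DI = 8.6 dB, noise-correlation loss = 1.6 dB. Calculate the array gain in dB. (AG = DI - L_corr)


7.0 dB


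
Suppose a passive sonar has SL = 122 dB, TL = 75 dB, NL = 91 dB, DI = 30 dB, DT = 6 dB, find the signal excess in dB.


-20 dB


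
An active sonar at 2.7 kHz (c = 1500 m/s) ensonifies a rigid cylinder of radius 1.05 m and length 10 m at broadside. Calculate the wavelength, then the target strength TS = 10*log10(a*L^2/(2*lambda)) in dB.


Step 1: lambda = c/f = 1500/2700 = 0.55556 m
Step 2: TS = 10*log10(a*L^2/(2*lambda)) = 10*log10(1.05*10^2/(2*0.55556)) = 19.75

19.75 dB


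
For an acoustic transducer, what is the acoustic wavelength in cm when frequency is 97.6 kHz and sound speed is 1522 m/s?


1.56 cm


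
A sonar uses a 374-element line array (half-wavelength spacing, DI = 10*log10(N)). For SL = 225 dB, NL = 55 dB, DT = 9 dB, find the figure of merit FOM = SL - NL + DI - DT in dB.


Step 1: DI = 10*log10(374) = 25.73 dB
Step 2: FOM = SL - NL + DI - DT = 225 - 55 + 25.73 - 9 = 186.73

186.73 dB


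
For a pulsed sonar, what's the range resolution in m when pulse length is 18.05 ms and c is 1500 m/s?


13.5375 m


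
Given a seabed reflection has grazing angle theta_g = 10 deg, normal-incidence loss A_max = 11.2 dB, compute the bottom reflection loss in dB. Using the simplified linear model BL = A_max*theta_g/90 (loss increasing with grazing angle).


1.24 dB


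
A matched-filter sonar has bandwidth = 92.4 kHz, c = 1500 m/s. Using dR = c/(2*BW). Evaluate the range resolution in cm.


dR = c/(2*BW) = 1500 / (2 * 92.4e3) = 0.0081 m = 0.81 cm

0.81 cm


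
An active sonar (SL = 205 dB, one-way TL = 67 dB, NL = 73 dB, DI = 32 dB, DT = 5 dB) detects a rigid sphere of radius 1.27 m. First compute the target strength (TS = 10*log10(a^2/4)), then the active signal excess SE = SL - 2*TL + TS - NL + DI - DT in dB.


Step 1: TS = 10*log10(1.27^2/4) = -3.94 dB
Step 2: SE = SL - 2*TL + TS - NL + DI - DT = 205 - 2*67 + (-3.94) - 73 + 32 - 5 = 21.06

21.06 dB


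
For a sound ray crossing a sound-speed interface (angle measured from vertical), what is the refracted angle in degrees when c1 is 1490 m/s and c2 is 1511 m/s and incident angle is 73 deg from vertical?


sin(theta2) = (c2/c1)*sin(theta1) = (1511/1490)*sin(73 deg) = 0.96978
theta2 = arcsin(0.96978) = 75.88

75.88 deg


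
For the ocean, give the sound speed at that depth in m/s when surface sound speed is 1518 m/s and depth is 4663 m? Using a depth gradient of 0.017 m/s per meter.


1597.271 m/s


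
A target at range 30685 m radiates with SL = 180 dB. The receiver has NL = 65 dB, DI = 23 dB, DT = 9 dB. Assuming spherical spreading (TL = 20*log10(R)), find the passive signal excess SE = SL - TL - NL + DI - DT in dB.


Step 1: TL = 20*log10(30685) = 89.74 dB
Step 2: SE = 180 - 89.74 - 65 + 23 - 9 = 39.26

39.26 dB


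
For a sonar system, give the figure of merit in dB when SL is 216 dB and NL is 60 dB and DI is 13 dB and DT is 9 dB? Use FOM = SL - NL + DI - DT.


FOM = SL - NL + DI - DT = 216 - 60 + 13 - 9 = 160

160 dB


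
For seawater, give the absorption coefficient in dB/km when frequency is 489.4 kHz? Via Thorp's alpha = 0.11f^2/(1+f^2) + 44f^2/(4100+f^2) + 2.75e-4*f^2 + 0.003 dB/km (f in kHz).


f^2 = 239512.36
alpha = 0.11*239512.36/(1+239512.36) + 44*239512.36/(4100+239512.36) + 2.75e-4*239512.36 + 0.003 = 109.238

109.238 dB/km


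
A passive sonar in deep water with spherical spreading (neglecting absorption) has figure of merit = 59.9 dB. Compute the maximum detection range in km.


0.99 km


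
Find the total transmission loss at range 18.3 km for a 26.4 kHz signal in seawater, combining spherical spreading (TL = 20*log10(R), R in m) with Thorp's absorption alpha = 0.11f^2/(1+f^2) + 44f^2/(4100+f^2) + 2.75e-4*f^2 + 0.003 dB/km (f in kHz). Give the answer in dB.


Step 1 (Thorp): alpha = 0.11*696.96/(1+696.96) + 44*696.96/(4100+696.96) + 2.75e-4*696.96 + 0.003 = 6.6974 dB/km
Step 2: TL_spread = 20*log10(18300) = 85.25 dB
Step 3: TL_abs = alpha*R = 6.6974 * 18.3 = 122.56 dB
Step 4: TL_total = 85.25 + 122.56 = 207.81

207.81 dB


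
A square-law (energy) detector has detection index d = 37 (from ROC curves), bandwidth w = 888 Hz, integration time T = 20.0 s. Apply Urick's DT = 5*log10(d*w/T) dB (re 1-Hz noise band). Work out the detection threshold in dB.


16.08 dB


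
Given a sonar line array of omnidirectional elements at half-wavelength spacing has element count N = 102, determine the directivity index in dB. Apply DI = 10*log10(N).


20.09 dB


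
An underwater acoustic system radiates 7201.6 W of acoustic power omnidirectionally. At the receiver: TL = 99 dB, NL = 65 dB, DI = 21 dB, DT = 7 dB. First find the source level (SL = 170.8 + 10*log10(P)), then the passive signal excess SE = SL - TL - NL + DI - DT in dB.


Step 1: SL = 170.8 + 10*log10(7201.6) = 209.37 dB
Step 2: SE = SL - TL - NL + DI - DT = 209.37 - 99 - 65 + 21 - 7 = 59.37

59.37 dB


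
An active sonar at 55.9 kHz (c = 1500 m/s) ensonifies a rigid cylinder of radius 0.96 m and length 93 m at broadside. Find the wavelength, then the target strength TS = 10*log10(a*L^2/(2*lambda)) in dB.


Step 1: lambda = c/f = 1500/55900 = 0.02683 m
Step 2: TS = 10*log10(a*L^2/(2*lambda)) = 10*log10(0.96*93^2/(2*0.02683)) = 51.9

51.9 dB


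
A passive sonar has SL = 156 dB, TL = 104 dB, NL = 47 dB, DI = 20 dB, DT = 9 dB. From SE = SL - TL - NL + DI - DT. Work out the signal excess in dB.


16 dB


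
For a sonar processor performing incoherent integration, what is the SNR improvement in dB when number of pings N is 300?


12.39 dB


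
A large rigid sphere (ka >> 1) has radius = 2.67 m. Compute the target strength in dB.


2.51 dB


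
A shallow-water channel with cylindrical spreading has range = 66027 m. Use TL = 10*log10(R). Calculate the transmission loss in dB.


TL = 10*log10(66027) = 48.2

48.2 dB


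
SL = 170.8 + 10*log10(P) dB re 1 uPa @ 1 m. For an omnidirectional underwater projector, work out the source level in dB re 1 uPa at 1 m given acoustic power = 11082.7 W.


SL = 170.8 + 10*log10(11082.7) = 170.8 + 40.45 = 211.25

211.25 dB


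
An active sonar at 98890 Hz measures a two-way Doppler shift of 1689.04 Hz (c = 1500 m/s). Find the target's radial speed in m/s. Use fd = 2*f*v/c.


From fd = 2*f*v/c, v = c*fd/(2*f) = 1500 * 1689.04 / (2*98890) = 12.81

12.81 m/s


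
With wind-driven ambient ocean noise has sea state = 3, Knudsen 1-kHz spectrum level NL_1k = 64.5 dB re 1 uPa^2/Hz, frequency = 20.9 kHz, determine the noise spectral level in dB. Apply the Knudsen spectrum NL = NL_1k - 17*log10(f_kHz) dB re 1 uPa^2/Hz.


NL = NL_1k - 17*log10(f_kHz) = 64.5 - 17*log10(20.9) = 64.5 - (22.44) = 42.06

42.06 dB


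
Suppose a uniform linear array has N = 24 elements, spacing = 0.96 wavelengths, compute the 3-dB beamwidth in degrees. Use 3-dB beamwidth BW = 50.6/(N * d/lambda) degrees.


BW = 50.6 / (24 * 0.96) = 50.6 / 23.04 = 2.2

2.2 deg


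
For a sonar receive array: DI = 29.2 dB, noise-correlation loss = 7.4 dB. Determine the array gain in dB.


AG = DI - L_corr = 29.2 - 7.4 = 21.8

21.8 dB


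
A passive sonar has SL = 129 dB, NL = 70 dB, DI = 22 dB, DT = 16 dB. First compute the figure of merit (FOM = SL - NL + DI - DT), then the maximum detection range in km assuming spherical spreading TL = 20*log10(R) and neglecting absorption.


Step 1: FOM = SL - NL + DI - DT = 129 - 70 + 22 - 16 = 65 dB
Step 2: at max range FOM = TL = 20*log10(R), so R = 10^(65/20) = 1778.28 m = 1.78 km

1.78 km


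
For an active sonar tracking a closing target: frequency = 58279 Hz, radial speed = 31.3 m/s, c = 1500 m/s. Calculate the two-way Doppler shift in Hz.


fd = 2*f*v/c = 2 * 58279 * 31.3 / 1500 = 2432.18

2432.18 Hz


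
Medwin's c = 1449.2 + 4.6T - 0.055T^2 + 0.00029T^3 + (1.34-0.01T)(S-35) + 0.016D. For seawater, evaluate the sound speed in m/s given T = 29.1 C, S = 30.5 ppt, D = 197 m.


c = 1449.2 + 4.6*29.1 - 0.055*29.1^2 + 0.00029*29.1^3 + (1.34 - 0.01*29.1)*(30.5 - 35) + 0.016*197 = 1542.06

1542.06 m/s


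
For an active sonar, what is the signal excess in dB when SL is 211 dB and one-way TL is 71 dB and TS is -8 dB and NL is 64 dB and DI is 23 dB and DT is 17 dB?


SE = SL - 2*TL + TS - NL + DI - DT = 211 - 2*71 + (-8) - 64 + 23 - 17 = 3

3 dB


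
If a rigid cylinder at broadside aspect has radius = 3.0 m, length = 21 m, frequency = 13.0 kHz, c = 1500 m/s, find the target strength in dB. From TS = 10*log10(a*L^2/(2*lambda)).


37.58 dB


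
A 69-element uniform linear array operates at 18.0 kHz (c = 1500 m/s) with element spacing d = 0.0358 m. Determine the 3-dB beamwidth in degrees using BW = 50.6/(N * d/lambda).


Step 1: lambda = 1500/18000 = 0.08333 m
Step 2: d/lambda = 0.0358/0.08333 = 0.4296
Step 3: BW = 50.6/(N * d/lambda) = 50.6/(69 * 0.4296) = 1.71

1.71 deg


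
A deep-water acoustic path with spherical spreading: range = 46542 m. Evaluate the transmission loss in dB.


TL = 20*log10(46542) = 93.36

93.36 dB


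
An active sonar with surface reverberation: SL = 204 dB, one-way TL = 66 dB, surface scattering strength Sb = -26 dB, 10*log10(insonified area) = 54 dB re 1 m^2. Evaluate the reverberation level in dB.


RL = SL - 2*TL + Sb + 10*log10(A) = 204 - 2*66 + (-26) + 54 = 100

100 dB


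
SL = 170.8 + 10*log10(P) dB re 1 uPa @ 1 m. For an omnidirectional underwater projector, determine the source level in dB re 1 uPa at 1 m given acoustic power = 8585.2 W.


210.14 dB


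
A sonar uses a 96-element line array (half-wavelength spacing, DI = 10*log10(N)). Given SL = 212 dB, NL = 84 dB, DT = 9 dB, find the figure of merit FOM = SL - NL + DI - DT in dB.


138.82 dB


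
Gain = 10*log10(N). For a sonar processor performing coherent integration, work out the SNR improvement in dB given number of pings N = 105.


Gain = 10*log10(105) = 20.21

20.21 dB


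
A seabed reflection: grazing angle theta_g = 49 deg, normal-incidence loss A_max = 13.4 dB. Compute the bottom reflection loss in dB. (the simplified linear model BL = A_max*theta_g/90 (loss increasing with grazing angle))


BL = A_max * theta_g / 90 = 13.4 * 49 / 90 = 7.3

7.3 dB


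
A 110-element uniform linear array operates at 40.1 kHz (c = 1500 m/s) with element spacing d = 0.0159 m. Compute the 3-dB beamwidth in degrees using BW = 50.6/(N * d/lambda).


1.08 deg


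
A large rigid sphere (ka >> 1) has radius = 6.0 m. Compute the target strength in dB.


TS = 10*log10(6.0^2 / 4) = 10*log10(9.0) = 9.54

9.54 dB


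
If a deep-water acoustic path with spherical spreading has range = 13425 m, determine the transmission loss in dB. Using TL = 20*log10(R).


82.56 dB


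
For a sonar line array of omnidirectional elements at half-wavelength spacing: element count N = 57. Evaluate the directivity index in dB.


DI = 10*log10(57) = 17.56

17.56 dB


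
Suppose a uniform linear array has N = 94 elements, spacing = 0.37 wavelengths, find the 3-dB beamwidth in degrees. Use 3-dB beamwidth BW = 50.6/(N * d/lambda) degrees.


BW = 50.6 / (94 * 0.37) = 50.6 / 34.78 = 1.45

1.45 deg


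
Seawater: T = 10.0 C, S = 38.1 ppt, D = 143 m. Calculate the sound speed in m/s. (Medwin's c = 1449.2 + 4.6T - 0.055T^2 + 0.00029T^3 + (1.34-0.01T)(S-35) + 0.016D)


1496.12 m/s


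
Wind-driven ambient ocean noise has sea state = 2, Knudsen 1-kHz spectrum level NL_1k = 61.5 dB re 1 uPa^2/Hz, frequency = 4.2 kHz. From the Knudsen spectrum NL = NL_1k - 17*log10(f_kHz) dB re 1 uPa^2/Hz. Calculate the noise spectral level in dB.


NL = NL_1k - 17*log10(f_kHz) = 61.5 - 17*log10(4.2) = 61.5 - (10.6) = 50.9

50.9 dB


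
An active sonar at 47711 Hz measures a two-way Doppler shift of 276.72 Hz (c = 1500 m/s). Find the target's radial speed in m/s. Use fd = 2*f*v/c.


From fd = 2*f*v/c, v = c*fd/(2*f) = 1500 * 276.72 / (2*47711) = 4.35

4.35 m/s


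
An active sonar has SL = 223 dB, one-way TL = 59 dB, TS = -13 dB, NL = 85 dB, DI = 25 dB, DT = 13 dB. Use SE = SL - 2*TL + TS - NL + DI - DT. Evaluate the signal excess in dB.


19 dB


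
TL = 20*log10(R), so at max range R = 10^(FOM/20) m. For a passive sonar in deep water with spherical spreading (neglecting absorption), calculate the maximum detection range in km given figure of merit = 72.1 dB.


4.03 km


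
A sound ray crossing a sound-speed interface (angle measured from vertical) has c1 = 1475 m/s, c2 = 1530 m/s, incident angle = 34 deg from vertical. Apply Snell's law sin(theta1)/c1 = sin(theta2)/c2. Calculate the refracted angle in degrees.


35.45 deg


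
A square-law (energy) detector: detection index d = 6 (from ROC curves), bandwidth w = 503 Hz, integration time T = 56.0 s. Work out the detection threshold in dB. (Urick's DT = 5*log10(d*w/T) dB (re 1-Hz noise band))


DT = 5*log10(d*w/T) = 5*log10(6 * 503 / 56.0) = 5*log10(53.89) = 8.66

8.66 dB


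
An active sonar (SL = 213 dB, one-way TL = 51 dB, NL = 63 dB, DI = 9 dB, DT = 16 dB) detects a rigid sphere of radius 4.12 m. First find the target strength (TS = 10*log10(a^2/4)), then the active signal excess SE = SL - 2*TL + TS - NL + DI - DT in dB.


Step 1: TS = 10*log10(4.12^2/4) = 6.28 dB
Step 2: SE = SL - 2*TL + TS - NL + DI - DT = 213 - 2*51 + (6.28) - 63 + 9 - 16 = 47.28

47.28 dB


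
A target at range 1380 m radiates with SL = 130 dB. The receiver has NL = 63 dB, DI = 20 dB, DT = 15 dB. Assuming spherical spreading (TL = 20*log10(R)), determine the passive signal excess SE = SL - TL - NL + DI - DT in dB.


Step 1: TL = 20*log10(1380) = 62.8 dB
Step 2: SE = 130 - 62.8 - 63 + 20 - 15 = 9.2

9.2 dB


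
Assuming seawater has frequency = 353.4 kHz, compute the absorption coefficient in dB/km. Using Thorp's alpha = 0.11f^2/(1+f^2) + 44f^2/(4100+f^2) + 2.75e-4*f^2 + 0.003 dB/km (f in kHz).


77.06 dB/km


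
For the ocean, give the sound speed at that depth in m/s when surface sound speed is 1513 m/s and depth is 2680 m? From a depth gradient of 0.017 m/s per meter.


c = 1513 + 0.017 * 2680 = 1558.56

1558.56 m/s


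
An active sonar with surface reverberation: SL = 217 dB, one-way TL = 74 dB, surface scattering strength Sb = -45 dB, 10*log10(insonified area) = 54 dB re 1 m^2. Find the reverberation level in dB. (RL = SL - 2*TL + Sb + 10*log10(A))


RL = SL - 2*TL + Sb + 10*log10(A) = 217 - 2*74 + (-45) + 54 = 78

78 dB


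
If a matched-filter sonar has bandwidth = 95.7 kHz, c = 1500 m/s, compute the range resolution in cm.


dR = c/(2*BW) = 1500 / (2 * 95.7e3) = 0.0078 m = 0.78 cm

0.78 cm


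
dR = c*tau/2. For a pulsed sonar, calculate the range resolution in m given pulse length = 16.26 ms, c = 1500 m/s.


dR = c*tau/2 = 1500 * 16.26e-3 / 2 = 12.195

12.195 m


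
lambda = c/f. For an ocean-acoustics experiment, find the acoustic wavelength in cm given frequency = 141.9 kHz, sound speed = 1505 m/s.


1.06 cm


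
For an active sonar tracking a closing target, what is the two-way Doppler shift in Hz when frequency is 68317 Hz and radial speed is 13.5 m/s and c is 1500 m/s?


fd = 2*f*v/c = 2 * 68317 * 13.5 / 1500 = 1229.71

1229.71 Hz


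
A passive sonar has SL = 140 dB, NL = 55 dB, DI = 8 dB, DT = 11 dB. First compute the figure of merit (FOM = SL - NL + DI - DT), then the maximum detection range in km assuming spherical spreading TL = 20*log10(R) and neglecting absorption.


Step 1: FOM = SL - NL + DI - DT = 140 - 55 + 8 - 11 = 82 dB
Step 2: at max range FOM = TL = 20*log10(R), so R = 10^(82/20) = 12589.25 m = 12.59 km

12.59 km


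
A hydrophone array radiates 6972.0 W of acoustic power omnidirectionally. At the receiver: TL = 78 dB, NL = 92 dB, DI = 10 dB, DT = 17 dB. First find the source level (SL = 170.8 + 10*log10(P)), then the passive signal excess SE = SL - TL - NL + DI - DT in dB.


Step 1: SL = 170.8 + 10*log10(6972.0) = 209.23 dB
Step 2: SE = SL - TL - NL + DI - DT = 209.23 - 78 - 92 + 10 - 17 = 32.23

32.23 dB


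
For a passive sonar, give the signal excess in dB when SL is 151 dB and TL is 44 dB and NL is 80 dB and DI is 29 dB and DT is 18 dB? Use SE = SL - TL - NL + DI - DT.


38 dB


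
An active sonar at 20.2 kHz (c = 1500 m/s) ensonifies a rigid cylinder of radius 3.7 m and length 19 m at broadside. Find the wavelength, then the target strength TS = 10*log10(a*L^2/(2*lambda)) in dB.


Step 1: lambda = c/f = 1500/20200 = 0.07426 m
Step 2: TS = 10*log10(a*L^2/(2*lambda)) = 10*log10(3.7*19^2/(2*0.07426)) = 39.54

39.54 dB


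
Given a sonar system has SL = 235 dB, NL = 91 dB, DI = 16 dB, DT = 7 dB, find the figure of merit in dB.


FOM = SL - NL + DI - DT = 235 - 91 + 16 - 7 = 153

153 dB


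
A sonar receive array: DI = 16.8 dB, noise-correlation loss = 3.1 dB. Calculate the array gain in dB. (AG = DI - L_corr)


13.7 dB


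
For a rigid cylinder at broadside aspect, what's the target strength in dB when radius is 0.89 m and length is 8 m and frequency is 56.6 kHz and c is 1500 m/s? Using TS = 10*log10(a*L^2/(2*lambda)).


30.31 dB


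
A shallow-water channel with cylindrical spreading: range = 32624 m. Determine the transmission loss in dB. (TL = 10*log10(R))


TL = 10*log10(32624) = 45.14

45.14 dB


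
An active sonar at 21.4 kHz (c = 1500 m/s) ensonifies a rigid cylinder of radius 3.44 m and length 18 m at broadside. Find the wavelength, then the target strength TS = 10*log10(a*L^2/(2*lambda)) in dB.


Step 1: lambda = c/f = 1500/21400 = 0.07009 m
Step 2: TS = 10*log10(a*L^2/(2*lambda)) = 10*log10(3.44*18^2/(2*0.07009)) = 39.0

39.0 dB


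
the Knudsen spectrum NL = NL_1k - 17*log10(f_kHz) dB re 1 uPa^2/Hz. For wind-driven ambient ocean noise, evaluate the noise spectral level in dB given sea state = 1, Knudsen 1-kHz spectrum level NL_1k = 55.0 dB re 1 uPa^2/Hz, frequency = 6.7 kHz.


NL = NL_1k - 17*log10(f_kHz) = 55.0 - 17*log10(6.7) = 55.0 - (14.04) = 40.96

40.96 dB


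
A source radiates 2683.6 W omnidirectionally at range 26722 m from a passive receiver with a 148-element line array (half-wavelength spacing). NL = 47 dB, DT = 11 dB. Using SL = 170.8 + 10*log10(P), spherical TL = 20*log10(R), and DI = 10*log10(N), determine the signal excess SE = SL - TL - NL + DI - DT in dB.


Step 1: SL = 170.8 + 10*log10(2683.6) = 205.09 dB
Step 2: TL = 20*log10(26722) = 88.54 dB
Step 3: DI = 10*log10(148) = 21.7 dB
Step 4: SE = SL - TL - NL + DI - DT = 205.09 - 88.54 - 47 + 21.7 - 11 = 80.25

80.25 dB


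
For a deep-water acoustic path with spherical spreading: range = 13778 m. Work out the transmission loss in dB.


TL = 20*log10(13778) = 82.78

82.78 dB


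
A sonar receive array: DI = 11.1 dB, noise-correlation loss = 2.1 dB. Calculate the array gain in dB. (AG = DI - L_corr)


9.0 dB


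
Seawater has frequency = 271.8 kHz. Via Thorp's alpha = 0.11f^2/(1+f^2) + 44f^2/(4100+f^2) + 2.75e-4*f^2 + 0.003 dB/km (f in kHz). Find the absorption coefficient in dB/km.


f^2 = 73875.24
alpha = 0.11*73875.24/(1+73875.24) + 44*73875.24/(4100+73875.24) + 2.75e-4*73875.24 + 0.003 = 62.115

62.115 dB/km


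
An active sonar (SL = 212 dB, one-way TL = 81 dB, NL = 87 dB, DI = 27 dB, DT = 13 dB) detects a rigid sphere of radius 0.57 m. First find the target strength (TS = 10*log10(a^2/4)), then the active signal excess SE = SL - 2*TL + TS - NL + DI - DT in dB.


Step 1: TS = 10*log10(0.57^2/4) = -10.9 dB
Step 2: SE = SL - 2*TL + TS - NL + DI - DT = 212 - 2*81 + (-10.9) - 87 + 27 - 13 = -33.9

-33.9 dB


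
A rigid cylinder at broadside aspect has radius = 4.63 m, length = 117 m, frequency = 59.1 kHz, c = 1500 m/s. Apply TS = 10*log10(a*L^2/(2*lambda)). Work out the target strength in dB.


lambda = 1500/59100 = 0.02538 m
TS = 10*log10(4.63*117^2/(2*0.02538)) = 60.96

60.96 dB


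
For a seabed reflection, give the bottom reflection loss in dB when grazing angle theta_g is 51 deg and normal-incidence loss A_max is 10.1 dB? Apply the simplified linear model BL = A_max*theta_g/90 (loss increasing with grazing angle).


BL = A_max * theta_g / 90 = 10.1 * 51 / 90 = 5.72

5.72 dB


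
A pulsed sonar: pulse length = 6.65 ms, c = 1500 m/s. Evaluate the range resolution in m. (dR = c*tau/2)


dR = c*tau/2 = 1500 * 6.65e-3 / 2 = 4.9875

4.9875 m


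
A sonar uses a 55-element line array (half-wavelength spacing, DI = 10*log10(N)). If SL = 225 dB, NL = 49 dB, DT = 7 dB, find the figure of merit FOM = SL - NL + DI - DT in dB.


Step 1: DI = 10*log10(55) = 17.4 dB
Step 2: FOM = SL - NL + DI - DT = 225 - 49 + 17.4 - 7 = 186.4

186.4 dB


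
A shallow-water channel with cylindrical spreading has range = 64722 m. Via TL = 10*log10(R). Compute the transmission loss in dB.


48.11 dB


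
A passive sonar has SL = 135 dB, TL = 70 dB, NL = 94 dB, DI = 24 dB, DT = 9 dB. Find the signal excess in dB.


-14 dB


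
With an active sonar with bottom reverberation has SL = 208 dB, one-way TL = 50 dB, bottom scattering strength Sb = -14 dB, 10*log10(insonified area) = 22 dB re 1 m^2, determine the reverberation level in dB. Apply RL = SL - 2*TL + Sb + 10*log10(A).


116 dB


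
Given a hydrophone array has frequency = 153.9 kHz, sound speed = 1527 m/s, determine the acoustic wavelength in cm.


lambda = c/f = 1527 / 153900 = 0.0099 m = 0.99 cm

0.99 cm


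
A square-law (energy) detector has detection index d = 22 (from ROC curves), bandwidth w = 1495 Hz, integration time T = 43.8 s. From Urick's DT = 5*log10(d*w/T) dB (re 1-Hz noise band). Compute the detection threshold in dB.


14.38 dB


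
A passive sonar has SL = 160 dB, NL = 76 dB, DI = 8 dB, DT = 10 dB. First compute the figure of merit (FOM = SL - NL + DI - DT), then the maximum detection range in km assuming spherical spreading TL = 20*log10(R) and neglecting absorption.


Step 1: FOM = SL - NL + DI - DT = 160 - 76 + 8 - 10 = 82 dB
Step 2: at max range FOM = TL = 20*log10(R), so R = 10^(82/20) = 12589.25 m = 12.59 km

12.59 km


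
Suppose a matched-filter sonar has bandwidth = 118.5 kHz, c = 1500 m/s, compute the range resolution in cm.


0.63 cm


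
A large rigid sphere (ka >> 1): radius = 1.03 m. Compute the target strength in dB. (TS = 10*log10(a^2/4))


TS = 10*log10(1.03^2 / 4) = 10*log10(0.265225) = -5.76

-5.76 dB


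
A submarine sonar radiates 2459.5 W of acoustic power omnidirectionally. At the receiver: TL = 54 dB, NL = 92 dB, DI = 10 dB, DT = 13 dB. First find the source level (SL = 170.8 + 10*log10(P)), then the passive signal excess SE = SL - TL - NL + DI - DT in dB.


Step 1: SL = 170.8 + 10*log10(2459.5) = 204.71 dB
Step 2: SE = SL - TL - NL + DI - DT = 204.71 - 54 - 92 + 10 - 13 = 55.71

55.71 dB


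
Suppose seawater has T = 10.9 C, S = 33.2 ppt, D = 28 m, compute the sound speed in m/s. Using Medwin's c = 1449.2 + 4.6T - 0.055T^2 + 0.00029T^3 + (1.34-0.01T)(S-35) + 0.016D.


c = 1449.2 + 4.6*10.9 - 0.055*10.9^2 + 0.00029*10.9^3 + (1.34 - 0.01*10.9)*(33.2 - 35) + 0.016*28 = 1491.41

1491.41 m/s


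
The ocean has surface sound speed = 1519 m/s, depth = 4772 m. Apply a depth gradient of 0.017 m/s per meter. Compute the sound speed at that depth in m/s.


c = 1519 + 0.017 * 4772 = 1600.124

1600.124 m/s


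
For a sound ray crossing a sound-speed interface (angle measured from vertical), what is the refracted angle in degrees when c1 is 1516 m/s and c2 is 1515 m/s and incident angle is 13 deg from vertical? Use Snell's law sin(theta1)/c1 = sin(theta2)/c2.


sin(theta2) = (c2/c1)*sin(theta1) = (1515/1516)*sin(13 deg) = 0.2248
theta2 = arcsin(0.2248) = 12.99

12.99 deg


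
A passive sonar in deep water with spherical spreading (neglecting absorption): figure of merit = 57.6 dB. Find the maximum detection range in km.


0.76 km


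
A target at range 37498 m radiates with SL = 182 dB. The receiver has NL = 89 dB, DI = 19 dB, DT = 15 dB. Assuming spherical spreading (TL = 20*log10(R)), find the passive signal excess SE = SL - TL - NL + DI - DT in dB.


5.52 dB


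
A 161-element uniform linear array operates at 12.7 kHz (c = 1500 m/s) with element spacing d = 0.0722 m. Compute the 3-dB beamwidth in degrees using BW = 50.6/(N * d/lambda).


Step 1: lambda = 1500/12700 = 0.11811 m
Step 2: d/lambda = 0.0722/0.11811 = 0.6113
Step 3: BW = 50.6/(N * d/lambda) = 50.6/(161 * 0.6113) = 0.51

0.51 deg


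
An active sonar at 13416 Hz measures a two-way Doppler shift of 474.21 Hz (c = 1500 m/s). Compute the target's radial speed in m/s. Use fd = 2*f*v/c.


From fd = 2*f*v/c, v = c*fd/(2*f) = 1500 * 474.21 / (2*13416) = 26.51

26.51 m/s


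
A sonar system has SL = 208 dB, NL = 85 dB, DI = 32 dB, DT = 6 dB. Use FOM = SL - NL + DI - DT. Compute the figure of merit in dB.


149 dB


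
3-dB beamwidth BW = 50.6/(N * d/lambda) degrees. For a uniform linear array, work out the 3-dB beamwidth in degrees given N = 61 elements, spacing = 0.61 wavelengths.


1.36 deg


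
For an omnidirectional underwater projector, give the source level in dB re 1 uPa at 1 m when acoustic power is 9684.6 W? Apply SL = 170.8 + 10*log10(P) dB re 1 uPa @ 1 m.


210.66 dB


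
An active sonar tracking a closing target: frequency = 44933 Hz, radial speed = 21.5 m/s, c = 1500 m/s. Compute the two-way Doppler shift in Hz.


fd = 2*f*v/c = 2 * 44933 * 21.5 / 1500 = 1288.08

1288.08 Hz


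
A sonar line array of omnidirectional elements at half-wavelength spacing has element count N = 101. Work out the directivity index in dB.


20.04 dB


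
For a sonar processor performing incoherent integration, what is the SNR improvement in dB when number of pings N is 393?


Gain = 5*log10(393) = 12.97

12.97 dB


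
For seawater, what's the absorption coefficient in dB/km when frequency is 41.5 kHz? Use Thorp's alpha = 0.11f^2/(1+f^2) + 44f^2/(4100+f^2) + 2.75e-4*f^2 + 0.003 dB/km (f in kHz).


13.602 dB/km


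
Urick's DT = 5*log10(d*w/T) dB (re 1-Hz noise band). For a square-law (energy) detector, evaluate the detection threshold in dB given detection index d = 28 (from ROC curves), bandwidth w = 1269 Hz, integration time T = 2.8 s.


DT = 5*log10(d*w/T) = 5*log10(28 * 1269 / 2.8) = 5*log10(12690.0) = 20.52

20.52 dB


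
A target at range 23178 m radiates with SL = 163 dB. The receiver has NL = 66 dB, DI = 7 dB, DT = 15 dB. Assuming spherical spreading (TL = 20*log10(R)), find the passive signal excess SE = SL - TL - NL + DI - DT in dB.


Step 1: TL = 20*log10(23178) = 87.3 dB
Step 2: SE = 163 - 87.3 - 66 + 7 - 15 = 1.7

1.7 dB


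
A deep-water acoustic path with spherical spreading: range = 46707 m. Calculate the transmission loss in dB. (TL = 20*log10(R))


TL = 20*log10(46707) = 93.39

93.39 dB


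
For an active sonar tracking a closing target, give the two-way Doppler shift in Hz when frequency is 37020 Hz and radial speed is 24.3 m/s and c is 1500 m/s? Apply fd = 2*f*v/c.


1199.45 Hz


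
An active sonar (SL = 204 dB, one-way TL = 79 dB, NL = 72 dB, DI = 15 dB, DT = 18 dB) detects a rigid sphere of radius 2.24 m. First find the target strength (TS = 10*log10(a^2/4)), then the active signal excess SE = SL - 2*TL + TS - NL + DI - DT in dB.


Step 1: TS = 10*log10(2.24^2/4) = 0.98 dB
Step 2: SE = SL - 2*TL + TS - NL + DI - DT = 204 - 2*79 + (0.98) - 72 + 15 - 18 = -28.02

-28.02 dB


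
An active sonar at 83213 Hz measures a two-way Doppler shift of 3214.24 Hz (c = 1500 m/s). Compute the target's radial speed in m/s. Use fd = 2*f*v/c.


From fd = 2*f*v/c, v = c*fd/(2*f) = 1500 * 3214.24 / (2*83213) = 28.97

28.97 m/s


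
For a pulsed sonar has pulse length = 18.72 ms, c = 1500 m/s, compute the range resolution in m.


dR = c*tau/2 = 1500 * 18.72e-3 / 2 = 14.04

14.04 m


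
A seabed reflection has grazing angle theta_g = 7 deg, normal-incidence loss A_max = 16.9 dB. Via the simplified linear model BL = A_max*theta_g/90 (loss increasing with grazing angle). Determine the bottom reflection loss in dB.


1.31 dB


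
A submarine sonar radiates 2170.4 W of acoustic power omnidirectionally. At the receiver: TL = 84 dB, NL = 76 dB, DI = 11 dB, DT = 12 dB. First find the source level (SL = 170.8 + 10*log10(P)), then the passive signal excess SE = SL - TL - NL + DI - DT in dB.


Step 1: SL = 170.8 + 10*log10(2170.4) = 204.17 dB
Step 2: SE = SL - TL - NL + DI - DT = 204.17 - 84 - 76 + 11 - 12 = 43.17

43.17 dB


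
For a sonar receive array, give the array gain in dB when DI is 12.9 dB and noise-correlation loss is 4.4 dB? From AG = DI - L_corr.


AG = DI - L_corr = 12.9 - 4.4 = 8.5

8.5 dB


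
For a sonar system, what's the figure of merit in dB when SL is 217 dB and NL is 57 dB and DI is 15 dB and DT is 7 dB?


168 dB


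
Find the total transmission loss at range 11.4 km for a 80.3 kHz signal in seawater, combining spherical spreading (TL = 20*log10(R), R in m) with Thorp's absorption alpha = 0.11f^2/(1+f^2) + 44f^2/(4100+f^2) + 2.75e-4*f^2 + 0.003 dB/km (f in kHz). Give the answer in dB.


409.27 dB


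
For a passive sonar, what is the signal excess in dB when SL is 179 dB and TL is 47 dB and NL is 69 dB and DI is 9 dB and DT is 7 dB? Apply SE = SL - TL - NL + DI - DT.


65 dB


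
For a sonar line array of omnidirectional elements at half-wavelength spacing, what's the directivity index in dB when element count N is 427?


26.3 dB


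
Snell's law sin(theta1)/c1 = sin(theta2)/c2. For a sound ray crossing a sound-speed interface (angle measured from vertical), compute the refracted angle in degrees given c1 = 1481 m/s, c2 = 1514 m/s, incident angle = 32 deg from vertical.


sin(theta2) = (c2/c1)*sin(theta1) = (1514/1481)*sin(32 deg) = 0.54173
theta2 = arcsin(0.54173) = 32.8

32.8 deg
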